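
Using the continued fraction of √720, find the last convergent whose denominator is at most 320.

√720 = [26; 1, 4, 1, 52, …] (period length 4).
Convergents:
  p_0/q_0 = 26/1
  p_1/q_1 = 27/1
  p_2/q_2 = 134/5
  p_3/q_3 = 161/6
  p_4/q_4 = 8506/317
  p_5/q_5 = 8667/323
q_4 = 317 ≤ 320 < 323 = q_5, so the answer is 8506/317.

8506/317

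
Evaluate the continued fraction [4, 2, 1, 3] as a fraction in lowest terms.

Using pₖ = aₖpₖ₋₁ + pₖ₋₂ and qₖ = aₖqₖ₋₁ + qₖ₋₂:
  k=0: a=4, p=4, q=1
  k=1: a=2, p=9, q=2
  k=2: a=1, p=13, q=3
  k=3: a=3, p=48, q=11

48/11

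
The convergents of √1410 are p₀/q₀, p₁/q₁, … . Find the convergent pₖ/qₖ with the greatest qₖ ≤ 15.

413/11

√1410 = [37; 1, 1, 4, 1, 1, 74, …] (period length 6).
Convergents:
  p_0/q_0 = 37/1
  p_1/q_1 = 38/1
  p_2/q_2 = 75/2
  p_3/q_3 = 338/9
  p_4/q_4 = 413/11
  p_5/q_5 = 751/20
q_4 = 11 ≤ 15 < 20 = q_5, so the answer is 413/11.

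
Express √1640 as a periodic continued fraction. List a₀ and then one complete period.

a₀ = ⌊√1640⌋ = 40.

[40; 2, 80]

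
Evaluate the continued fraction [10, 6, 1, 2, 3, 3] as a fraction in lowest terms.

Using pₖ = aₖpₖ₋₁ + pₖ₋₂ and qₖ = aₖqₖ₋₁ + qₖ₋₂:
  k=0: a=10, p=10, q=1
  k=1: a=6, p=61, q=6
  k=2: a=1, p=71, q=7
  k=3: a=2, p=203, q=20
  k=4: a=3, p=680, q=67
  k=5: a=3, p=2243, q=221

2243/221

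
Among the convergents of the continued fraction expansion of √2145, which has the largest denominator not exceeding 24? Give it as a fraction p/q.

√2145 = [46; 3, 5, 2, 5, 3, 92, …] (period length 6).
Convergents:
  p_0/q_0 = 46/1
  p_1/q_1 = 139/3
  p_2/q_2 = 741/16
  p_3/q_3 = 1621/35
q_2 = 16 ≤ 24 < 35 = q_3, so the answer is 741/16.

741/16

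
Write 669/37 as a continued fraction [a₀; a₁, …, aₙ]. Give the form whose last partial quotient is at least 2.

[18; 12, 3]

669 = 18*37 + 3
37 = 12*3 + 1
3 = 3*1 + 0  (stop)
So 669/37 = [18; 12, 3].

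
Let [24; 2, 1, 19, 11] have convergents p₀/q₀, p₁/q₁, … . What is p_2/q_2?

73/3

Using pₖ = aₖpₖ₋₁ + pₖ₋₂, qₖ = aₖqₖ₋₁ + qₖ₋₂ (with p₋₁=1, p₋₂=0, q₋₁=0, q₋₂=1):
  k=0: a=24, p=24, q=1
  k=1: a=2, p=49, q=2
  k=2: a=1, p=73, q=3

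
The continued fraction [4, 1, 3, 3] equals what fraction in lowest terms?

62/13

Using pₖ = aₖpₖ₋₁ + pₖ₋₂ and qₖ = aₖqₖ₋₁ + qₖ₋₂:
  k=0: a=4, p=4, q=1
  k=1: a=1, p=5, q=1
  k=2: a=3, p=19, q=4
  k=3: a=3, p=62, q=13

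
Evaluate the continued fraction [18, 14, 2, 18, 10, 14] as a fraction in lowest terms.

Fold from the inside: start with 14/1.
  10 + 1/14 = 141/14
  18 + 14/141 = 2552/141
  2 + 141/2552 = 5245/2552
  14 + 2552/5245 = 75982/5245
  18 + 5245/75982 = 1372921/75982

1372921/75982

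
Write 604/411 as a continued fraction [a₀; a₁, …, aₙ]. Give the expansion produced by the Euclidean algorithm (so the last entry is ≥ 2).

[1; 2, 7, 1, 2, 1, 1, 3]

604 = 1×411 + 193
411 = 2×193 + 25
193 = 7×25 + 18
25 = 1×18 + 7
18 = 2×7 + 4
7 = 1×4 + 3
4 = 1×3 + 1
3 = 3×1 + 0  (stop)
So 604/411 = [1; 2, 7, 1, 2, 1, 1, 3].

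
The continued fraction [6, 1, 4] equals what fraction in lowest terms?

Fold from the inside: start with 4/1.
  1 + 1/4 = 5/4
  6 + 4/5 = 34/5

34/5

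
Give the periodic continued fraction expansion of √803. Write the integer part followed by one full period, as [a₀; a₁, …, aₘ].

a₀ = ⌊√803⌋ = 28.
With m₀=0, d₀=1 and mₖ₊₁ = dₖaₖ − mₖ, dₖ₊₁ = (n − mₖ₊₁²)/dₖ, aₖ₊₁ = ⌊(a₀+mₖ₊₁)/dₖ₊₁⌋:
  k=1: m=28, d=19, a=2
  k=2: m=10, d=37, a=1
  k=3: m=27, d=2, a=27
  k=4: m=27, d=37, a=1
  k=5: m=10, d=19, a=2
  k=6: m=28, d=1, a=56
d=1 and a=2a₀=56 at k=6, so the next step gives (m, d) = (28, 19) again — its k=1 value — and the period has length 6.

[28; 2, 1, 27, 1, 2, 56]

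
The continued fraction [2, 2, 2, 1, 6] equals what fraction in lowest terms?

114/47

Using pₖ = aₖpₖ₋₁ + pₖ₋₂ and qₖ = aₖqₖ₋₁ + qₖ₋₂:
  k=0: a=2, p=2, q=1
  k=1: a=2, p=5, q=2
  k=2: a=2, p=12, q=5
  k=3: a=1, p=17, q=7
  k=4: a=6, p=114, q=47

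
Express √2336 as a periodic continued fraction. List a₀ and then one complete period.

a₀ = ⌊√2336⌋ = 48.
With m₀=0, d₀=1 and mₖ₊₁ = dₖaₖ − mₖ, dₖ₊₁ = (n − mₖ₊₁²)/dₖ, aₖ₊₁ = ⌊(a₀+mₖ₊₁)/dₖ₊₁⌋:
  k=1: m=48, d=32, a=3
  k=2: m=48, d=1, a=96
d=1 and a=2a₀=96 at k=2, so the next step gives (m, d) = (48, 32) again — its k=1 value — and the period has length 2.

[48; 3, 96]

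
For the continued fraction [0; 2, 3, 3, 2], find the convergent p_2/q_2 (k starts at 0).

Using pₖ = aₖpₖ₋₁ + pₖ₋₂, qₖ = aₖqₖ₋₁ + qₖ₋₂ (with p₋₁=1, p₋₂=0, q₋₁=0, q₋₂=1):
  k=0: a=0, p=0, q=1
  k=1: a=2, p=1, q=2
  k=2: a=3, p=3, q=7

3/7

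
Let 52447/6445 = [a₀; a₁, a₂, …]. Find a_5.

7

52447 = 8·6445 + 887   →  a_0 = 8
6445 = 7·887 + 236   →  a_1 = 7
887 = 3·236 + 179   →  a_2 = 3
236 = 1·179 + 57   →  a_3 = 1
179 = 3·57 + 8   →  a_4 = 3
57 = 7·8 + 1   →  a_5 = 7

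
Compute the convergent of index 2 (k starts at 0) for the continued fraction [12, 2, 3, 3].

87/7

Using pₖ = aₖpₖ₋₁ + pₖ₋₂, qₖ = aₖqₖ₋₁ + qₖ₋₂ (with p₋₁=1, p₋₂=0, q₋₁=0, q₋₂=1):
  k=0: a=12, p=12, q=1
  k=1: a=2, p=25, q=2
  k=2: a=3, p=87, q=7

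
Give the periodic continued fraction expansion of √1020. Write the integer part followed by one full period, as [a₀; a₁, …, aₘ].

[31; 1, 14, 1, 62]

a₀ = ⌊√1020⌋ = 31.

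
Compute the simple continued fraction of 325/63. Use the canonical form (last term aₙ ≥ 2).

325 = 5×63 + 10
63 = 6×10 + 3
10 = 3×3 + 1
3 = 3×1 + 0  (stop)
So 325/63 = [5; 6, 3, 3].

[5; 6, 3, 3]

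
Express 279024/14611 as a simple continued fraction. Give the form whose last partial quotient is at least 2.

279024 = 19×14611 + 1415
14611 = 10×1415 + 461
1415 = 3×461 + 32
461 = 14×32 + 13
32 = 2×13 + 6
13 = 2×6 + 1
6 = 6×1 + 0  (stop)
So 279024/14611 = [19; 10, 3, 14, 2, 2, 6].

[19; 10, 3, 14, 2, 2, 6]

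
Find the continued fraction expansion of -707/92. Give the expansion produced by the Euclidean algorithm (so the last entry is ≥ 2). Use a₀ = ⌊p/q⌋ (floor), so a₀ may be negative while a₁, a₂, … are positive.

[-8; 3, 5, 1, 4]

-707 = -8·92 + 29
92 = 3·29 + 5
29 = 5·5 + 4
5 = 1·4 + 1
4 = 4·1 + 0  (stop)
So -707/92 = [-8; 3, 5, 1, 4].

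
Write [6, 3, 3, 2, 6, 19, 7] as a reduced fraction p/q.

126037/19993

Fold from the inside: start with 7/1.
  19 + 1/7 = 134/7
  6 + 7/134 = 811/134
  2 + 134/811 = 1756/811
  3 + 811/1756 = 6079/1756
  3 + 1756/6079 = 19993/6079
  6 + 6079/19993 = 126037/19993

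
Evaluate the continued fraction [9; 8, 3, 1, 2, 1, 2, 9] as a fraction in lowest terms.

Fold from the inside: start with 9/1.
  2 + 1/9 = 19/9
  1 + 9/19 = 28/19
  2 + 19/28 = 75/28
  1 + 28/75 = 103/75
  3 + 75/103 = 384/103
  8 + 103/384 = 3175/384
  9 + 384/3175 = 28959/3175

28959/3175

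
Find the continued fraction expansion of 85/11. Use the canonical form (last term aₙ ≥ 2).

85 = 7×11 + 8
11 = 1×8 + 3
8 = 2×3 + 2
3 = 1×2 + 1
2 = 2×1 + 0  (stop)
So 85/11 = [7; 1, 2, 1, 2].

[7; 1, 2, 1, 2]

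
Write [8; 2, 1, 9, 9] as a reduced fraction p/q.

2203/264

Fold from the inside: start with 9/1.
  9 + 1/9 = 82/9
  1 + 9/82 = 91/82
  2 + 82/91 = 264/91
  8 + 91/264 = 2203/264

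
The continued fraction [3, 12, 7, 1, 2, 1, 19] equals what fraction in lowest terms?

Fold from the inside: start with 19/1.
  1 + 1/19 = 20/19
  2 + 19/20 = 59/20
  1 + 20/59 = 79/59
  7 + 59/79 = 612/79
  12 + 79/612 = 7423/612
  3 + 612/7423 = 22881/7423

22881/7423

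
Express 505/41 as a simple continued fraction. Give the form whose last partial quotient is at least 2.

505 = 12·41 + 13
41 = 3·13 + 2
13 = 6·2 + 1
2 = 2·1 + 0  (stop)
So 505/41 = [12; 3, 6, 2].

[12; 3, 6, 2]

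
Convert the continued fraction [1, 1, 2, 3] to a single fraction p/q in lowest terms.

17/10

Fold from the inside: start with 3/1.
  2 + 1/3 = 7/3
  1 + 3/7 = 10/7
  1 + 7/10 = 17/10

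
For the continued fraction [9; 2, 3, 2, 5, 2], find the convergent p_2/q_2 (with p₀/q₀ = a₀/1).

66/7

Using pₖ = aₖpₖ₋₁ + pₖ₋₂, qₖ = aₖqₖ₋₁ + qₖ₋₂ (with p₋₁=1, p₋₂=0, q₋₁=0, q₋₂=1):
  k=0: a=9, p=9, q=1
  k=1: a=2, p=19, q=2
  k=2: a=3, p=66, q=7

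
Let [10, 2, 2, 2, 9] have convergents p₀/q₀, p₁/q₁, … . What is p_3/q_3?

125/12

Using pₖ = aₖpₖ₋₁ + pₖ₋₂, qₖ = aₖqₖ₋₁ + qₖ₋₂ (with p₋₁=1, p₋₂=0, q₋₁=0, q₋₂=1):
  k=0: a=10, p=10, q=1
  k=1: a=2, p=21, q=2
  k=2: a=2, p=52, q=5
  k=3: a=2, p=125, q=12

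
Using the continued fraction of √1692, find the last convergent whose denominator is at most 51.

√1692 = [41; 7, 2, 7, 82, …] (period length 4).
Convergents:
  p_0/q_0 = 41/1
  p_1/q_1 = 288/7
  p_2/q_2 = 617/15
  p_3/q_3 = 4607/112
q_2 = 15 ≤ 51 < 112 = q_3, so the answer is 617/15.

617/15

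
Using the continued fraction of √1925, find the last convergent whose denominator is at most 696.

30493/695

√1925 = [43; 1, 6, 1, 86, …] (period length 4).
Convergents:
  p_0/q_0 = 43/1
  p_1/q_1 = 44/1
  p_2/q_2 = 307/7
  p_3/q_3 = 351/8
  p_4/q_4 = 30493/695
  p_5/q_5 = 30844/703
q_4 = 695 ≤ 696 < 703 = q_5, so the answer is 30493/695.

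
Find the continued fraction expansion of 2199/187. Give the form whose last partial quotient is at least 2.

[11; 1, 3, 6, 2, 3]

2199 = 11×187 + 142
187 = 1×142 + 45
142 = 3×45 + 7
45 = 6×7 + 3
7 = 2×3 + 1
3 = 3×1 + 0  (stop)
So 2199/187 = [11; 1, 3, 6, 2, 3].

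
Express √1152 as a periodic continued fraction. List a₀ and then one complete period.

[33; 1, 15, 1, 66]

a₀ = ⌊√1152⌋ = 33.
With m₀=0, d₀=1 and mₖ₊₁ = dₖaₖ − mₖ, dₖ₊₁ = (n − mₖ₊₁²)/dₖ, aₖ₊₁ = ⌊(a₀+mₖ₊₁)/dₖ₊₁⌋:
  k=1: m=33, d=63, a=1
  k=2: m=30, d=4, a=15
  k=3: m=30, d=63, a=1
  k=4: m=33, d=1, a=66
d=1 and a=2a₀=66 at k=4, so the next step gives (m, d) = (33, 63) again — its k=1 value — and the period has length 4.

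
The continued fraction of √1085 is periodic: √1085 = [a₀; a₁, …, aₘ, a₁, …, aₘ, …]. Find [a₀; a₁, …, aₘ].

a₀ = ⌊√1085⌋ = 32.
With m₀=0, d₀=1 and mₖ₊₁ = dₖaₖ − mₖ, dₖ₊₁ = (n − mₖ₊₁²)/dₖ, aₖ₊₁ = ⌊(a₀+mₖ₊₁)/dₖ₊₁⌋:
  k=1: m=32, d=61, a=1
  k=2: m=29, d=4, a=15
  k=3: m=31, d=31, a=2
  k=4: m=31, d=4, a=15
  k=5: m=29, d=61, a=1
  k=6: m=32, d=1, a=64
d=1 and a=2a₀=64 at k=6, so the next step gives (m, d) = (32, 61) again — its k=1 value — and the period has length 6.

[32; 1, 15, 2, 15, 1, 64]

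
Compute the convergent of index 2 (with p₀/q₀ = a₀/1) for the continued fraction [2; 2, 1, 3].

Using pₖ = aₖpₖ₋₁ + pₖ₋₂, qₖ = aₖqₖ₋₁ + qₖ₋₂ (with p₋₁=1, p₋₂=0, q₋₁=0, q₋₂=1):
  k=0: a=2, p=2, q=1
  k=1: a=2, p=5, q=2
  k=2: a=1, p=7, q=3

7/3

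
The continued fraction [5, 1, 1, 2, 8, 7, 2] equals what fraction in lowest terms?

Fold from the inside: start with 2/1.
  7 + 1/2 = 15/2
  8 + 2/15 = 122/15
  2 + 15/122 = 259/122
  1 + 122/259 = 381/259
  1 + 259/381 = 640/381
  5 + 381/640 = 3581/640

3581/640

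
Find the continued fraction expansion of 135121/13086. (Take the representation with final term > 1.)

135121 = 10·13086 + 4261
13086 = 3·4261 + 303
4261 = 14·303 + 19
303 = 15·19 + 18
19 = 1·18 + 1
18 = 18·1 + 0  (stop)
So 135121/13086 = [10; 3, 14, 15, 1, 18].

[10; 3, 14, 15, 1, 18]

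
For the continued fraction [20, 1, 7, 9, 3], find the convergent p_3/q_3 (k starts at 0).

Using pₖ = aₖpₖ₋₁ + pₖ₋₂, qₖ = aₖqₖ₋₁ + qₖ₋₂ (with p₋₁=1, p₋₂=0, q₋₁=0, q₋₂=1):
  k=0: a=20, p=20, q=1
  k=1: a=1, p=21, q=1
  k=2: a=7, p=167, q=8
  k=3: a=9, p=1524, q=73

1524/73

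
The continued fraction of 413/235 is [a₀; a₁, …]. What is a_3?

8

413 = 1·235 + 178   →  a_0 = 1
235 = 1·178 + 57   →  a_1 = 1
178 = 3·57 + 7   →  a_2 = 3
57 = 8·7 + 1   →  a_3 = 8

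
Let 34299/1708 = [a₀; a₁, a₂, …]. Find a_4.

9

34299 = 20·1708 + 139   →  a_0 = 20
1708 = 12·139 + 40   →  a_1 = 12
139 = 3·40 + 19   →  a_2 = 3
40 = 2·19 + 2   →  a_3 = 2
19 = 9·2 + 1   →  a_4 = 9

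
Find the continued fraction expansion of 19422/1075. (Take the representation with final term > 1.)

[18; 14, 1, 13, 2, 2]

19422 = 18·1075 + 72
1075 = 14·72 + 67
72 = 1·67 + 5
67 = 13·5 + 2
5 = 2·2 + 1
2 = 2·1 + 0  (stop)
So 19422/1075 = [18; 14, 1, 13, 2, 2].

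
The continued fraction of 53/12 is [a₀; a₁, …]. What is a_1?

2

53 = 4·12 + 5   →  a_0 = 4
12 = 2·5 + 2   →  a_1 = 2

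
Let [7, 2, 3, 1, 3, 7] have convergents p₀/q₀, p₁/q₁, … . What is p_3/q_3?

Using pₖ = aₖpₖ₋₁ + pₖ₋₂, qₖ = aₖqₖ₋₁ + qₖ₋₂ (with p₋₁=1, p₋₂=0, q₋₁=0, q₋₂=1):
  k=0: a=7, p=7, q=1
  k=1: a=2, p=15, q=2
  k=2: a=3, p=52, q=7
  k=3: a=1, p=67, q=9

67/9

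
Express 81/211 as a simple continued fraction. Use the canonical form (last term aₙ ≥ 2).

[0; 2, 1, 1, 1, 1, 7, 2]

81 = 0*211 + 81
211 = 2*81 + 49
81 = 1*49 + 32
49 = 1*32 + 17
32 = 1*17 + 15
17 = 1*15 + 2
15 = 7*2 + 1
2 = 2*1 + 0  (stop)
So 81/211 = [0; 2, 1, 1, 1, 1, 7, 2].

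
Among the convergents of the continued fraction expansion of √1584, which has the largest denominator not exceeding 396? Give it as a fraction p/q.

15681/394

√1584 = [39; 1, 3, 1, 78, …] (period length 4).
Convergents:
  p_0/q_0 = 39/1
  p_1/q_1 = 40/1
  p_2/q_2 = 159/4
  p_3/q_3 = 199/5
  p_4/q_4 = 15681/394
  p_5/q_5 = 15880/399
q_4 = 394 ≤ 396 < 399 = q_5, so the answer is 15681/394.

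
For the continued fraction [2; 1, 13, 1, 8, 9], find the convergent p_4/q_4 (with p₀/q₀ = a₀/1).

393/134

Using pₖ = aₖpₖ₋₁ + pₖ₋₂, qₖ = aₖqₖ₋₁ + qₖ₋₂ (with p₋₁=1, p₋₂=0, q₋₁=0, q₋₂=1):
  k=0: a=2, p=2, q=1
  k=1: a=1, p=3, q=1
  k=2: a=13, p=41, q=14
  k=3: a=1, p=44, q=15
  k=4: a=8, p=393, q=134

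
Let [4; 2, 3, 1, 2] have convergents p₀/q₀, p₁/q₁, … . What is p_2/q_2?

Using pₖ = aₖpₖ₋₁ + pₖ₋₂, qₖ = aₖqₖ₋₁ + qₖ₋₂ (with p₋₁=1, p₋₂=0, q₋₁=0, q₋₂=1):
  k=0: a=4, p=4, q=1
  k=1: a=2, p=9, q=2
  k=2: a=3, p=31, q=7

31/7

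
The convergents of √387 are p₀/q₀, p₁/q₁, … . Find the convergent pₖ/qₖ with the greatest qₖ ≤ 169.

2341/119

√387 = [19; 1, 2, 19, 2, 1, 38, …] (period length 6).
Convergents:
  p_0/q_0 = 19/1
  p_1/q_1 = 20/1
  p_2/q_2 = 59/3
  p_3/q_3 = 1141/58
  p_4/q_4 = 2341/119
  p_5/q_5 = 3482/177
q_4 = 119 ≤ 169 < 177 = q_5, so the answer is 2341/119.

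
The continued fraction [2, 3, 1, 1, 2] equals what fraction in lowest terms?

Using pₖ = aₖpₖ₋₁ + pₖ₋₂ and qₖ = aₖqₖ₋₁ + qₖ₋₂:
  k=0: a=2, p=2, q=1
  k=1: a=3, p=7, q=3
  k=2: a=1, p=9, q=4
  k=3: a=1, p=16, q=7
  k=4: a=2, p=41, q=18

41/18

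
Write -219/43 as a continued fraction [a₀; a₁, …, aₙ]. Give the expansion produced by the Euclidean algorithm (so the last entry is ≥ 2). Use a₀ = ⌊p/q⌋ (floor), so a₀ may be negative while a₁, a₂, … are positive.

-219 = -6·43 + 39
43 = 1·39 + 4
39 = 9·4 + 3
4 = 1·3 + 1
3 = 3·1 + 0  (stop)
So -219/43 = [-6; 1, 9, 1, 3].

[-6; 1, 9, 1, 3]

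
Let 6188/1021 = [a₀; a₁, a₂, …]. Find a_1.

16

6188 = 6·1021 + 62   →  a_0 = 6
1021 = 16·62 + 29   →  a_1 = 16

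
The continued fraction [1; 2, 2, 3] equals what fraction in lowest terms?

24/17

Using pₖ = aₖpₖ₋₁ + pₖ₋₂ and qₖ = aₖqₖ₋₁ + qₖ₋₂:
  k=0: a=1, p=1, q=1
  k=1: a=2, p=3, q=2
  k=2: a=2, p=7, q=5
  k=3: a=3, p=24, q=17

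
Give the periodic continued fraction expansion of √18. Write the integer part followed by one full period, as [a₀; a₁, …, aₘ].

[4; 4, 8]

a₀ = ⌊√18⌋ = 4.
With m₀=0, d₀=1 and mₖ₊₁ = dₖaₖ − mₖ, dₖ₊₁ = (n − mₖ₊₁²)/dₖ, aₖ₊₁ = ⌊(a₀+mₖ₊₁)/dₖ₊₁⌋:
  k=1: m=4, d=2, a=4
  k=2: m=4, d=1, a=8
d=1 and a=2a₀=8 at k=2, so the next step gives (m, d) = (4, 2) again — its k=1 value — and the period has length 2.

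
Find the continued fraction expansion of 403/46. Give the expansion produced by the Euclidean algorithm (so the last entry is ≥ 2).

[8; 1, 3, 5, 2]

403 = 8·46 + 35
46 = 1·35 + 11
35 = 3·11 + 2
11 = 5·2 + 1
2 = 2·1 + 0  (stop)
So 403/46 = [8; 1, 3, 5, 2].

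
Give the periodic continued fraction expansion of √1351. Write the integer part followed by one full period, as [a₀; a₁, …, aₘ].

a₀ = ⌊√1351⌋ = 36.

[36; 1, 3, 10, 3, 1, 72]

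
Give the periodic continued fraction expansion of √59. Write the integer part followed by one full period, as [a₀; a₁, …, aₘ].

[7; 1, 2, 7, 2, 1, 14]

a₀ = ⌊√59⌋ = 7.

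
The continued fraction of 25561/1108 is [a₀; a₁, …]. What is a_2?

25561 = 23·1108 + 77   →  a_0 = 23
1108 = 14·77 + 30   →  a_1 = 14
77 = 2·30 + 17   →  a_2 = 2

2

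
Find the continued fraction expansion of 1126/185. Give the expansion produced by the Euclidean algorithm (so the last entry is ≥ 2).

[6; 11, 1, 1, 3, 2]

1126 = 6*185 + 16
185 = 11*16 + 9
16 = 1*9 + 7
9 = 1*7 + 2
7 = 3*2 + 1
2 = 2*1 + 0  (stop)
So 1126/185 = [6; 11, 1, 1, 3, 2].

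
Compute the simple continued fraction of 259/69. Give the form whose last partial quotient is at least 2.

[3; 1, 3, 17]

259 = 3*69 + 52
69 = 1*52 + 17
52 = 3*17 + 1
17 = 17*1 + 0  (stop)
So 259/69 = [3; 1, 3, 17].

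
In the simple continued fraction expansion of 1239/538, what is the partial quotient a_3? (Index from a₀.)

1239 = 2·538 + 163   →  a_0 = 2
538 = 3·163 + 49   →  a_1 = 3
163 = 3·49 + 16   →  a_2 = 3
49 = 3·16 + 1   →  a_3 = 3

3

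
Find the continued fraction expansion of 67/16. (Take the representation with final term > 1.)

[4; 5, 3]

67 = 4*16 + 3
16 = 5*3 + 1
3 = 3*1 + 0  (stop)
So 67/16 = [4; 5, 3].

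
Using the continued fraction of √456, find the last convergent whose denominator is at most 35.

√456 = [21; 2, 1, 4, 1, 2, 42, …] (period length 6).
Convergents:
  p_0/q_0 = 21/1
  p_1/q_1 = 43/2
  p_2/q_2 = 64/3
  p_3/q_3 = 299/14
  p_4/q_4 = 363/17
  p_5/q_5 = 1025/48
q_4 = 17 ≤ 35 < 48 = q_5, so the answer is 363/17.

363/17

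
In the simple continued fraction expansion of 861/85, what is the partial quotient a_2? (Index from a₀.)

1

861 = 10·85 + 11   →  a_0 = 10
85 = 7·11 + 8   →  a_1 = 7
11 = 1·8 + 3   →  a_2 = 1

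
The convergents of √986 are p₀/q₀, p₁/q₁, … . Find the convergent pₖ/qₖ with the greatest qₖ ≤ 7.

157/5

√986 = [31; 2, 2, 62, …] (period length 3).
Convergents:
  p_0/q_0 = 31/1
  p_1/q_1 = 63/2
  p_2/q_2 = 157/5
  p_3/q_3 = 9797/312
q_2 = 5 ≤ 7 < 312 = q_3, so the answer is 157/5.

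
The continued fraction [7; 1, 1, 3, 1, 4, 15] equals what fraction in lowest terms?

Fold from the inside: start with 15/1.
  4 + 1/15 = 61/15
  1 + 15/61 = 76/61
  3 + 61/76 = 289/76
  1 + 76/289 = 365/289
  1 + 289/365 = 654/365
  7 + 365/654 = 4943/654

4943/654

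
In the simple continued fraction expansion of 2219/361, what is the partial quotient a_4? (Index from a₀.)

3

2219 = 6·361 + 53   →  a_0 = 6
361 = 6·53 + 43   →  a_1 = 6
53 = 1·43 + 10   →  a_2 = 1
43 = 4·10 + 3   →  a_3 = 4
10 = 3·3 + 1   →  a_4 = 3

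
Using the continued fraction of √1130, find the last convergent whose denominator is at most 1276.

29548/879

√1130 = [33; 1, 1, 1, 1, 1, 1, 66, …] (period length 7).
Convergents:
  p_0/q_0 = 33/1
  p_1/q_1 = 34/1
  p_2/q_2 = 67/2
  p_3/q_3 = 101/3
  p_4/q_4 = 168/5
  p_5/q_5 = 269/8
  p_6/q_6 = 437/13
  p_7/q_7 = 29111/866
  p_8/q_8 = 29548/879
  p_9/q_9 = 58659/1745
q_8 = 879 ≤ 1276 < 1745 = q_9, so the answer is 29548/879.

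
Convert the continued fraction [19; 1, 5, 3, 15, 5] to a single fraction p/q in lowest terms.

Using pₖ = aₖpₖ₋₁ + pₖ₋₂ and qₖ = aₖqₖ₋₁ + qₖ₋₂:
  k=0: a=19, p=19, q=1
  k=1: a=1, p=20, q=1
  k=2: a=5, p=119, q=6
  k=3: a=3, p=377, q=19
  k=4: a=15, p=5774, q=291
  k=5: a=5, p=29247, q=1474

29247/1474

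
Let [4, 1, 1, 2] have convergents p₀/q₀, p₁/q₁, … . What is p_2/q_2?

Using pₖ = aₖpₖ₋₁ + pₖ₋₂, qₖ = aₖqₖ₋₁ + qₖ₋₂ (with p₋₁=1, p₋₂=0, q₋₁=0, q₋₂=1):
  k=0: a=4, p=4, q=1
  k=1: a=1, p=5, q=1
  k=2: a=1, p=9, q=2

9/2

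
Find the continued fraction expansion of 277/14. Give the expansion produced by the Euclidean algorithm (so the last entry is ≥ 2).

[19; 1, 3, 1, 2]

277 = 19×14 + 11
14 = 1×11 + 3
11 = 3×3 + 2
3 = 1×2 + 1
2 = 2×1 + 0  (stop)
So 277/14 = [19; 1, 3, 1, 2].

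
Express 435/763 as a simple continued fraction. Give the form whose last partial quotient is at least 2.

435 = 0·763 + 435
763 = 1·435 + 328
435 = 1·328 + 107
328 = 3·107 + 7
107 = 15·7 + 2
7 = 3·2 + 1
2 = 2·1 + 0  (stop)
So 435/763 = [0; 1, 1, 3, 15, 3, 2].

[0; 1, 1, 3, 15, 3, 2]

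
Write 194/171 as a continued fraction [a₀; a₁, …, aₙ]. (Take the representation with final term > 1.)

[1; 7, 2, 3, 3]

194 = 1·171 + 23
171 = 7·23 + 10
23 = 2·10 + 3
10 = 3·3 + 1
3 = 3·1 + 0  (stop)
So 194/171 = [1; 7, 2, 3, 3].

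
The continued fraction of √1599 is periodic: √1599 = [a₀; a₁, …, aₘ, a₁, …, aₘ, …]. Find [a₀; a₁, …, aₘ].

a₀ = ⌊√1599⌋ = 39.
With m₀=0, d₀=1 and mₖ₊₁ = dₖaₖ − mₖ, dₖ₊₁ = (n − mₖ₊₁²)/dₖ, aₖ₊₁ = ⌊(a₀+mₖ₊₁)/dₖ₊₁⌋:
  k=1: m=39, d=78, a=1
  k=2: m=39, d=1, a=78
d=1 and a=2a₀=78 at k=2, so the next step gives (m, d) = (39, 78) again — its k=1 value — and the period has length 2.

[39; 1, 78]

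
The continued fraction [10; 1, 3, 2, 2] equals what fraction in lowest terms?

Using pₖ = aₖpₖ₋₁ + pₖ₋₂ and qₖ = aₖqₖ₋₁ + qₖ₋₂:
  k=0: a=10, p=10, q=1
  k=1: a=1, p=11, q=1
  k=2: a=3, p=43, q=4
  k=3: a=2, p=97, q=9
  k=4: a=2, p=237, q=22

237/22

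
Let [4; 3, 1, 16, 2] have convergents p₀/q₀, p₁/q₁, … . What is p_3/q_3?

285/67

Using pₖ = aₖpₖ₋₁ + pₖ₋₂, qₖ = aₖqₖ₋₁ + qₖ₋₂ (with p₋₁=1, p₋₂=0, q₋₁=0, q₋₂=1):
  k=0: a=4, p=4, q=1
  k=1: a=3, p=13, q=3
  k=2: a=1, p=17, q=4
  k=3: a=16, p=285, q=67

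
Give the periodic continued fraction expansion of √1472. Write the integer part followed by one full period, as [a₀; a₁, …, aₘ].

[38; 2, 1, 2, 1, 2, 76]

a₀ = ⌊√1472⌋ = 38.
With m₀=0, d₀=1 and mₖ₊₁ = dₖaₖ − mₖ, dₖ₊₁ = (n − mₖ₊₁²)/dₖ, aₖ₊₁ = ⌊(a₀+mₖ₊₁)/dₖ₊₁⌋:
  k=1: m=38, d=28, a=2
  k=2: m=18, d=41, a=1
  k=3: m=23, d=23, a=2
  k=4: m=23, d=41, a=1
  k=5: m=18, d=28, a=2
  k=6: m=38, d=1, a=76
d=1 and a=2a₀=76 at k=6, so the next step gives (m, d) = (38, 28) again — its k=1 value — and the period has length 6.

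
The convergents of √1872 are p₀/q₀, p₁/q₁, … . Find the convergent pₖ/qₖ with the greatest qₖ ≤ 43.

649/15

√1872 = [43; 3, 1, 3, 86, …] (period length 4).
Convergents:
  p_0/q_0 = 43/1
  p_1/q_1 = 130/3
  p_2/q_2 = 173/4
  p_3/q_3 = 649/15
  p_4/q_4 = 55987/1294
q_3 = 15 ≤ 43 < 1294 = q_4, so the answer is 649/15.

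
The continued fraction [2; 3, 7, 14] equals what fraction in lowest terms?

721/311

Using pₖ = aₖpₖ₋₁ + pₖ₋₂ and qₖ = aₖqₖ₋₁ + qₖ₋₂:
  k=0: a=2, p=2, q=1
  k=1: a=3, p=7, q=3
  k=2: a=7, p=51, q=22
  k=3: a=14, p=721, q=311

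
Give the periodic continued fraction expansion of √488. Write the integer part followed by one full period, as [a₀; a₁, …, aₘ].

[22; 11, 44]

a₀ = ⌊√488⌋ = 22.
With m₀=0, d₀=1 and mₖ₊₁ = dₖaₖ − mₖ, dₖ₊₁ = (n − mₖ₊₁²)/dₖ, aₖ₊₁ = ⌊(a₀+mₖ₊₁)/dₖ₊₁⌋:
  k=1: m=22, d=4, a=11
  k=2: m=22, d=1, a=44
d=1 and a=2a₀=44 at k=2, so the next step gives (m, d) = (22, 4) again — its k=1 value — and the period has length 2.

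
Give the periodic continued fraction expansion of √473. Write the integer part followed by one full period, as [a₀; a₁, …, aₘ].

[21; 1, 2, 1, 42]

a₀ = ⌊√473⌋ = 21.
With m₀=0, d₀=1 and mₖ₊₁ = dₖaₖ − mₖ, dₖ₊₁ = (n − mₖ₊₁²)/dₖ, aₖ₊₁ = ⌊(a₀+mₖ₊₁)/dₖ₊₁⌋:
  k=1: m=21, d=32, a=1
  k=2: m=11, d=11, a=2
  k=3: m=11, d=32, a=1
  k=4: m=21, d=1, a=42
d=1 and a=2a₀=42 at k=4, so the next step gives (m, d) = (21, 32) again — its k=1 value — and the period has length 4.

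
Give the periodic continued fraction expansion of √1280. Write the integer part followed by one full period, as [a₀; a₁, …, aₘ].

a₀ = ⌊√1280⌋ = 35.
With m₀=0, d₀=1 and mₖ₊₁ = dₖaₖ − mₖ, dₖ₊₁ = (n − mₖ₊₁²)/dₖ, aₖ₊₁ = ⌊(a₀+mₖ₊₁)/dₖ₊₁⌋:
  k=1: m=35, d=55, a=1
  k=2: m=20, d=16, a=3
  k=3: m=28, d=31, a=2
  k=4: m=34, d=4, a=17
  k=5: m=34, d=31, a=2
  k=6: m=28, d=16, a=3
  k=7: m=20, d=55, a=1
  k=8: m=35, d=1, a=70
d=1 and a=2a₀=70 at k=8, so the next step gives (m, d) = (35, 55) again — its k=1 value — and the period has length 8.

[35; 1, 3, 2, 17, 2, 3, 1, 70]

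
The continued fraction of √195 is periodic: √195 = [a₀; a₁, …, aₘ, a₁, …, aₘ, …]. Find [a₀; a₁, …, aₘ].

a₀ = ⌊√195⌋ = 13.
With m₀=0, d₀=1 and mₖ₊₁ = dₖaₖ − mₖ, dₖ₊₁ = (n − mₖ₊₁²)/dₖ, aₖ₊₁ = ⌊(a₀+mₖ₊₁)/dₖ₊₁⌋:
  k=1: m=13, d=26, a=1
  k=2: m=13, d=1, a=26
d=1 and a=2a₀=26 at k=2, so the next step gives (m, d) = (13, 26) again — its k=1 value — and the period has length 2.

[13; 1, 26]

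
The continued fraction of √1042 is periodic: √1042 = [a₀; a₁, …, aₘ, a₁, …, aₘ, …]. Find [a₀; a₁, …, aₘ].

a₀ = ⌊√1042⌋ = 32.
With m₀=0, d₀=1 and mₖ₊₁ = dₖaₖ − mₖ, dₖ₊₁ = (n − mₖ₊₁²)/dₖ, aₖ₊₁ = ⌊(a₀+mₖ₊₁)/dₖ₊₁⌋:
  k=1: m=32, d=18, a=3
  k=2: m=22, d=31, a=1
  k=3: m=9, d=31, a=1
  k=4: m=22, d=18, a=3
  k=5: m=32, d=1, a=64
d=1 and a=2a₀=64 at k=5, so the next step gives (m, d) = (32, 18) again — its k=1 value — and the period has length 5.

[32; 3, 1, 1, 3, 64]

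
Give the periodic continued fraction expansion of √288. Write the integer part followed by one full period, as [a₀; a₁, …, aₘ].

a₀ = ⌊√288⌋ = 16.
With m₀=0, d₀=1 and mₖ₊₁ = dₖaₖ − mₖ, dₖ₊₁ = (n − mₖ₊₁²)/dₖ, aₖ₊₁ = ⌊(a₀+mₖ₊₁)/dₖ₊₁⌋:
  k=1: m=16, d=32, a=1
  k=2: m=16, d=1, a=32
d=1 and a=2a₀=32 at k=2, so the next step gives (m, d) = (16, 32) again — its k=1 value — and the period has length 2.

[16; 1, 32]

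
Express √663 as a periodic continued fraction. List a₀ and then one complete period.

[25; 1, 2, 1, 50]

a₀ = ⌊√663⌋ = 25.
With m₀=0, d₀=1 and mₖ₊₁ = dₖaₖ − mₖ, dₖ₊₁ = (n − mₖ₊₁²)/dₖ, aₖ₊₁ = ⌊(a₀+mₖ₊₁)/dₖ₊₁⌋:
  k=1: m=25, d=38, a=1
  k=2: m=13, d=13, a=2
  k=3: m=13, d=38, a=1
  k=4: m=25, d=1, a=50
d=1 and a=2a₀=50 at k=4, so the next step gives (m, d) = (25, 38) again — its k=1 value — and the period has length 4.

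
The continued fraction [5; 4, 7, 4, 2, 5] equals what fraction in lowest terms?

7679/1465

Using pₖ = aₖpₖ₋₁ + pₖ₋₂ and qₖ = aₖqₖ₋₁ + qₖ₋₂:
  k=0: a=5, p=5, q=1
  k=1: a=4, p=21, q=4
  k=2: a=7, p=152, q=29
  k=3: a=4, p=629, q=120
  k=4: a=2, p=1410, q=269
  k=5: a=5, p=7679, q=1465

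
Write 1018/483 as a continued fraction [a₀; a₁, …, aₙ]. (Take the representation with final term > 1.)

[2; 9, 3, 2, 7]

1018 = 2·483 + 52
483 = 9·52 + 15
52 = 3·15 + 7
15 = 2·7 + 1
7 = 7·1 + 0  (stop)
So 1018/483 = [2; 9, 3, 2, 7].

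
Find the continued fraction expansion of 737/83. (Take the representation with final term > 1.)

737 = 8×83 + 73
83 = 1×73 + 10
73 = 7×10 + 3
10 = 3×3 + 1
3 = 3×1 + 0  (stop)
So 737/83 = [8; 1, 7, 3, 3].

[8; 1, 7, 3, 3]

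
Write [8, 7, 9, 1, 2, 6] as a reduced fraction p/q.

10640/1307

Using pₖ = aₖpₖ₋₁ + pₖ₋₂ and qₖ = aₖqₖ₋₁ + qₖ₋₂:
  k=0: a=8, p=8, q=1
  k=1: a=7, p=57, q=7
  k=2: a=9, p=521, q=64
  k=3: a=1, p=578, q=71
  k=4: a=2, p=1677, q=206
  k=5: a=6, p=10640, q=1307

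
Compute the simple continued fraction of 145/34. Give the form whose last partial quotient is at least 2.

145 = 4*34 + 9
34 = 3*9 + 7
9 = 1*7 + 2
7 = 3*2 + 1
2 = 2*1 + 0  (stop)
So 145/34 = [4; 3, 1, 3, 2].

[4; 3, 1, 3, 2]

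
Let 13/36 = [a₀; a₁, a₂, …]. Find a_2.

13 = 0·36 + 13   →  a_0 = 0
36 = 2·13 + 10   →  a_1 = 2
13 = 1·10 + 3   →  a_2 = 1

1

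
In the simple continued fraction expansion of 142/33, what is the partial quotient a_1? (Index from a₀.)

142 = 4·33 + 10   →  a_0 = 4
33 = 3·10 + 3   →  a_1 = 3

3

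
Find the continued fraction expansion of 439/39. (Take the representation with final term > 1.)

[11; 3, 1, 9]

439 = 11*39 + 10
39 = 3*10 + 9
10 = 1*9 + 1
9 = 9*1 + 0  (stop)
So 439/39 = [11; 3, 1, 9].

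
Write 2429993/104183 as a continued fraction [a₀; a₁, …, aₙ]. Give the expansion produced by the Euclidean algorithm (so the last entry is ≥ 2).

[23; 3, 11, 1, 14, 17, 11]

2429993 = 23*104183 + 33784
104183 = 3*33784 + 2831
33784 = 11*2831 + 2643
2831 = 1*2643 + 188
2643 = 14*188 + 11
188 = 17*11 + 1
11 = 11*1 + 0  (stop)
So 2429993/104183 = [23; 3, 11, 1, 14, 17, 11].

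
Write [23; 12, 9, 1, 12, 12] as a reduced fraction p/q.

Fold from the inside: start with 12/1.
  12 + 1/12 = 145/12
  1 + 12/145 = 157/145
  9 + 145/157 = 1558/157
  12 + 157/1558 = 18853/1558
  23 + 1558/18853 = 435177/18853

435177/18853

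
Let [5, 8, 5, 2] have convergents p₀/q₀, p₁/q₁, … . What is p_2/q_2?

Using pₖ = aₖpₖ₋₁ + pₖ₋₂, qₖ = aₖqₖ₋₁ + qₖ₋₂ (with p₋₁=1, p₋₂=0, q₋₁=0, q₋₂=1):
  k=0: a=5, p=5, q=1
  k=1: a=8, p=41, q=8
  k=2: a=5, p=210, q=41

210/41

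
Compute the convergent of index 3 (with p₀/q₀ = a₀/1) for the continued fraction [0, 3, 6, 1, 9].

7/22

Using pₖ = aₖpₖ₋₁ + pₖ₋₂, qₖ = aₖqₖ₋₁ + qₖ₋₂ (with p₋₁=1, p₋₂=0, q₋₁=0, q₋₂=1):
  k=0: a=0, p=0, q=1
  k=1: a=3, p=1, q=3
  k=2: a=6, p=6, q=19
  k=3: a=1, p=7, q=22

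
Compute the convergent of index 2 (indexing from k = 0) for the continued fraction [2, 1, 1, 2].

5/2

Using pₖ = aₖpₖ₋₁ + pₖ₋₂, qₖ = aₖqₖ₋₁ + qₖ₋₂ (with p₋₁=1, p₋₂=0, q₋₁=0, q₋₂=1):
  k=0: a=2, p=2, q=1
  k=1: a=1, p=3, q=1
  k=2: a=1, p=5, q=2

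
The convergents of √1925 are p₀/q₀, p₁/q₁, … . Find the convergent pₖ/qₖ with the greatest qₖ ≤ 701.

√1925 = [43; 1, 6, 1, 86, …] (period length 4).
Convergents:
  p_0/q_0 = 43/1
  p_1/q_1 = 44/1
  p_2/q_2 = 307/7
  p_3/q_3 = 351/8
  p_4/q_4 = 30493/695
  p_5/q_5 = 30844/703
q_4 = 695 ≤ 701 < 703 = q_5, so the answer is 30493/695.

30493/695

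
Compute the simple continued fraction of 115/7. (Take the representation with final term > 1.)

115 = 16*7 + 3
7 = 2*3 + 1
3 = 3*1 + 0  (stop)
So 115/7 = [16; 2, 3].

[16; 2, 3]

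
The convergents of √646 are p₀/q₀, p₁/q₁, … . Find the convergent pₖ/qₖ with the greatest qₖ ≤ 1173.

√646 = [25; 2, 2, 2, 50, …] (period length 4).
Convergents:
  p_0/q_0 = 25/1
  p_1/q_1 = 51/2
  p_2/q_2 = 127/5
  p_3/q_3 = 305/12
  p_4/q_4 = 15377/605
  p_5/q_5 = 31059/1222
q_4 = 605 ≤ 1173 < 1222 = q_5, so the answer is 15377/605.

15377/605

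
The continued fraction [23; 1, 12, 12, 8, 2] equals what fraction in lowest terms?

Fold from the inside: start with 2/1.
  8 + 1/2 = 17/2
  12 + 2/17 = 206/17
  12 + 17/206 = 2489/206
  1 + 206/2489 = 2695/2489
  23 + 2489/2695 = 64474/2695

64474/2695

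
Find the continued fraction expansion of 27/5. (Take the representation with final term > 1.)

27 = 5*5 + 2
5 = 2*2 + 1
2 = 2*1 + 0  (stop)
So 27/5 = [5; 2, 2].

[5; 2, 2]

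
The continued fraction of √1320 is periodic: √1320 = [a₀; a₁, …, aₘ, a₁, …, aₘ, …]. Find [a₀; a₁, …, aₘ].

[36; 3, 72]

a₀ = ⌊√1320⌋ = 36.
With m₀=0, d₀=1 and mₖ₊₁ = dₖaₖ − mₖ, dₖ₊₁ = (n − mₖ₊₁²)/dₖ, aₖ₊₁ = ⌊(a₀+mₖ₊₁)/dₖ₊₁⌋:
  k=1: m=36, d=24, a=3
  k=2: m=36, d=1, a=72
d=1 and a=2a₀=72 at k=2, so the next step gives (m, d) = (36, 24) again — its k=1 value — and the period has length 2.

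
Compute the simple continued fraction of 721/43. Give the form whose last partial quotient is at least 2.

721 = 16×43 + 33
43 = 1×33 + 10
33 = 3×10 + 3
10 = 3×3 + 1
3 = 3×1 + 0  (stop)
So 721/43 = [16; 1, 3, 3, 3].

[16; 1, 3, 3, 3]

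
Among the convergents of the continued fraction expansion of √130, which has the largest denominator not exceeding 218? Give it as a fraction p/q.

√130 = [11; 2, 2, 22, …] (period length 3).
Convergents:
  p_0/q_0 = 11/1
  p_1/q_1 = 23/2
  p_2/q_2 = 57/5
  p_3/q_3 = 1277/112
  p_4/q_4 = 2611/229
q_3 = 112 ≤ 218 < 229 = q_4, so the answer is 1277/112.

1277/112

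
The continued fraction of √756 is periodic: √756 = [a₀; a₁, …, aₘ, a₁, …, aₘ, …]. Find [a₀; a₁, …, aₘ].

[27; 2, 54]

a₀ = ⌊√756⌋ = 27.
With m₀=0, d₀=1 and mₖ₊₁ = dₖaₖ − mₖ, dₖ₊₁ = (n − mₖ₊₁²)/dₖ, aₖ₊₁ = ⌊(a₀+mₖ₊₁)/dₖ₊₁⌋:
  k=1: m=27, d=27, a=2
  k=2: m=27, d=1, a=54
d=1 and a=2a₀=54 at k=2, so the next step gives (m, d) = (27, 27) again — its k=1 value — and the period has length 2.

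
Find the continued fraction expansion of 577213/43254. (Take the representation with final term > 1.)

577213 = 13*43254 + 14911
43254 = 2*14911 + 13432
14911 = 1*13432 + 1479
13432 = 9*1479 + 121
1479 = 12*121 + 27
121 = 4*27 + 13
27 = 2*13 + 1
13 = 13*1 + 0  (stop)
So 577213/43254 = [13; 2, 1, 9, 12, 4, 2, 13].

[13; 2, 1, 9, 12, 4, 2, 13]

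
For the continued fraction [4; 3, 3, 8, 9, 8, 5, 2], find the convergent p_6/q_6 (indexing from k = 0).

Using pₖ = aₖpₖ₋₁ + pₖ₋₂, qₖ = aₖqₖ₋₁ + qₖ₋₂ (with p₋₁=1, p₋₂=0, q₋₁=0, q₋₂=1):
  k=0: a=4, p=4, q=1
  k=1: a=3, p=13, q=3
  k=2: a=3, p=43, q=10
  k=3: a=8, p=357, q=83
  k=4: a=9, p=3256, q=757
  k=5: a=8, p=26405, q=6139
  k=6: a=5, p=135281, q=31452

135281/31452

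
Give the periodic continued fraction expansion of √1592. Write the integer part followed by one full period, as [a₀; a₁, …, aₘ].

a₀ = ⌊√1592⌋ = 39.
With m₀=0, d₀=1 and mₖ₊₁ = dₖaₖ − mₖ, dₖ₊₁ = (n − mₖ₊₁²)/dₖ, aₖ₊₁ = ⌊(a₀+mₖ₊₁)/dₖ₊₁⌋:
  k=1: m=39, d=71, a=1
  k=2: m=32, d=8, a=8
  k=3: m=32, d=71, a=1
  k=4: m=39, d=1, a=78
d=1 and a=2a₀=78 at k=4, so the next step gives (m, d) = (39, 71) again — its k=1 value — and the period has length 4.

[39; 1, 8, 1, 78]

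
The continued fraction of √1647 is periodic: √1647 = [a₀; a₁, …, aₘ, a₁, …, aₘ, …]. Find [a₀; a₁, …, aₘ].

[40; 1, 1, 2, 1, 1, 80]

a₀ = ⌊√1647⌋ = 40.
With m₀=0, d₀=1 and mₖ₊₁ = dₖaₖ − mₖ, dₖ₊₁ = (n − mₖ₊₁²)/dₖ, aₖ₊₁ = ⌊(a₀+mₖ₊₁)/dₖ₊₁⌋:
  k=1: m=40, d=47, a=1
  k=2: m=7, d=34, a=1
  k=3: m=27, d=27, a=2
  k=4: m=27, d=34, a=1
  k=5: m=7, d=47, a=1
  k=6: m=40, d=1, a=80
d=1 and a=2a₀=80 at k=6, so the next step gives (m, d) = (40, 47) again — its k=1 value — and the period has length 6.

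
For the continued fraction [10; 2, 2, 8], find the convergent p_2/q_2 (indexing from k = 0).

52/5

Using pₖ = aₖpₖ₋₁ + pₖ₋₂, qₖ = aₖqₖ₋₁ + qₖ₋₂ (with p₋₁=1, p₋₂=0, q₋₁=0, q₋₂=1):
  k=0: a=10, p=10, q=1
  k=1: a=2, p=21, q=2
  k=2: a=2, p=52, q=5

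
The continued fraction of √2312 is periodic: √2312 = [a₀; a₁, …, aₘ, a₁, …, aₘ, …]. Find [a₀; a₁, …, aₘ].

[48; 12, 96]

a₀ = ⌊√2312⌋ = 48.
With m₀=0, d₀=1 and mₖ₊₁ = dₖaₖ − mₖ, dₖ₊₁ = (n − mₖ₊₁²)/dₖ, aₖ₊₁ = ⌊(a₀+mₖ₊₁)/dₖ₊₁⌋:
  k=1: m=48, d=8, a=12
  k=2: m=48, d=1, a=96
d=1 and a=2a₀=96 at k=2, so the next step gives (m, d) = (48, 8) again — its k=1 value — and the period has length 2.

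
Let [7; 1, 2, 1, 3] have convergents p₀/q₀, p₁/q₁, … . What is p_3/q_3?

31/4

Using pₖ = aₖpₖ₋₁ + pₖ₋₂, qₖ = aₖqₖ₋₁ + qₖ₋₂ (with p₋₁=1, p₋₂=0, q₋₁=0, q₋₂=1):
  k=0: a=7, p=7, q=1
  k=1: a=1, p=8, q=1
  k=2: a=2, p=23, q=3
  k=3: a=1, p=31, q=4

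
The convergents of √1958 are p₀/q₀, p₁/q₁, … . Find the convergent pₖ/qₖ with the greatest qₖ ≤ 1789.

62657/1416

√1958 = [44; 4, 88, …] (period length 2).
Convergents:
  p_0/q_0 = 44/1
  p_1/q_1 = 177/4
  p_2/q_2 = 15620/353
  p_3/q_3 = 62657/1416
  p_4/q_4 = 5529436/124961
q_3 = 1416 ≤ 1789 < 124961 = q_4, so the answer is 62657/1416.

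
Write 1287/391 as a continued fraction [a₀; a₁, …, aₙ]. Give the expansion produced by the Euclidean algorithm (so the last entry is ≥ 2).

[3; 3, 2, 3, 16]

1287 = 3·391 + 114
391 = 3·114 + 49
114 = 2·49 + 16
49 = 3·16 + 1
16 = 16·1 + 0  (stop)
So 1287/391 = [3; 3, 2, 3, 16].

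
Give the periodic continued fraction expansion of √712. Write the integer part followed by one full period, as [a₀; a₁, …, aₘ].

[26; 1, 2, 6, 2, 1, 52]

a₀ = ⌊√712⌋ = 26.
With m₀=0, d₀=1 and mₖ₊₁ = dₖaₖ − mₖ, dₖ₊₁ = (n − mₖ₊₁²)/dₖ, aₖ₊₁ = ⌊(a₀+mₖ₊₁)/dₖ₊₁⌋:
  k=1: m=26, d=36, a=1
  k=2: m=10, d=17, a=2
  k=3: m=24, d=8, a=6
  k=4: m=24, d=17, a=2
  k=5: m=10, d=36, a=1
  k=6: m=26, d=1, a=52
d=1 and a=2a₀=52 at k=6, so the next step gives (m, d) = (26, 36) again — its k=1 value — and the period has length 6.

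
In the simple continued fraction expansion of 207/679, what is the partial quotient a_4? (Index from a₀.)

1

207 = 0·679 + 207   →  a_0 = 0
679 = 3·207 + 58   →  a_1 = 3
207 = 3·58 + 33   →  a_2 = 3
58 = 1·33 + 25   →  a_3 = 1
33 = 1·25 + 8   →  a_4 = 1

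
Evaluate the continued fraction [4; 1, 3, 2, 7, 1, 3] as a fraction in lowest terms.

Using pₖ = aₖpₖ₋₁ + pₖ₋₂ and qₖ = aₖqₖ₋₁ + qₖ₋₂:
  k=0: a=4, p=4, q=1
  k=1: a=1, p=5, q=1
  k=2: a=3, p=19, q=4
  k=3: a=2, p=43, q=9
  k=4: a=7, p=320, q=67
  k=5: a=1, p=363, q=76
  k=6: a=3, p=1409, q=295

1409/295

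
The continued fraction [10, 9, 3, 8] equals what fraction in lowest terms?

Using pₖ = aₖpₖ₋₁ + pₖ₋₂ and qₖ = aₖqₖ₋₁ + qₖ₋₂:
  k=0: a=10, p=10, q=1
  k=1: a=9, p=91, q=9
  k=2: a=3, p=283, q=28
  k=3: a=8, p=2355, q=233

2355/233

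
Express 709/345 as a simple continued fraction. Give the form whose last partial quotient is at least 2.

709 = 2·345 + 19
345 = 18·19 + 3
19 = 6·3 + 1
3 = 3·1 + 0  (stop)
So 709/345 = [2; 18, 6, 3].

[2; 18, 6, 3]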